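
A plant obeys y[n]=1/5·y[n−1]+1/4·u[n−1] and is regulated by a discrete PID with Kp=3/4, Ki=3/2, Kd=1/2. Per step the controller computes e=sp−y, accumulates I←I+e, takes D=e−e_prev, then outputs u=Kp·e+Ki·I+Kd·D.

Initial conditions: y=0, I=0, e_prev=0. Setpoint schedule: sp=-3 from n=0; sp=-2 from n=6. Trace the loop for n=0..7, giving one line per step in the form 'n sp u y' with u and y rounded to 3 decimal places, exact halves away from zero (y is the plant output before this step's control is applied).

0 -3 -8.250 0.000
1 -3 -5.578 -2.063
2 -3 -8.718 -1.807
3 -3 -8.362 -2.541
4 -3 -9.259 -2.599
5 -3 -9.241 -2.834
6 -2 -6.740 -2.877
7 -2 -7.642 -2.260

(exact arithmetic carried between steps; '≈' marks a value shown rounded to 6 d.p. or computed from one; I and e_prev carry over from the previous line; the table rounds u and y to 3 d.p., halves away from zero)
n=0: y=0, sp=-3, e=sp−y=-3; I=-3, D=e−e_prev=-3; u=3/4·(-3)+3/2·(-3)+1/2·(-3)=-8.25; next y=1/5·0+1/4·(-8.25)=-2.0625
n=1: y=-2.0625, sp=-3, e=sp−y=-0.9375; I=-3.9375, D=e−e_prev=2.0625; u=3/4·(-0.9375)+3/2·(-3.9375)+1/2·2.0625=-5.578125; next y=1/5·(-2.0625)+1/4·(-5.578125)≈-1.807031
n=2: y≈-1.807031, sp=-3, e=sp−y≈-1.192969; I≈-5.130469, D=e−e_prev≈-0.255469; u=3/4·(-1.192969)+3/2·(-5.130469)+1/2·(-0.255469)≈-8.718164; next y=1/5·(-1.807031)+1/4·(-8.718164)≈-2.540947
n=3: y≈-2.540947, sp=-3, e=sp−y≈-0.459053; I≈-5.589521, D=e−e_prev≈0.733916; u=3/4·(-0.459053)+3/2·(-5.589521)+1/2·0.733916≈-8.361614; next y=1/5·(-2.540947)+1/4·(-8.361614)≈-2.598593
n=4: y≈-2.598593, sp=-3, e=sp−y≈-0.401407; I≈-5.990929, D=e−e_prev≈0.057646; u=3/4·(-0.401407)+3/2·(-5.990929)+1/2·0.057646≈-9.258625; next y=1/5·(-2.598593)+1/4·(-9.258625)≈-2.834375
n=5: y≈-2.834375, sp=-3, e=sp−y≈-0.165625; I≈-6.156554, D=e−e_prev≈0.235782; u=3/4·(-0.165625)+3/2·(-6.156554)+1/2·0.235782≈-9.241158; next y=1/5·(-2.834375)+1/4·(-9.241158)≈-2.877165
n=6: y≈-2.877165, sp=-2, e=sp−y≈0.877165; I≈-5.279389, D=e−e_prev≈1.042790; u=3/4·0.877165+3/2·(-5.279389)+1/2·1.042790≈-6.739815; next y=1/5·(-2.877165)+1/4·(-6.739815)≈-2.260387
n=7: y≈-2.260387, sp=-2, e=sp−y≈0.260387; I≈-5.019002, D=e−e_prev≈-0.616778; u=3/4·0.260387+3/2·(-5.019002)+1/2·(-0.616778)≈-7.641602; next y=1/5·(-2.260387)+1/4·(-7.641602)≈-2.362478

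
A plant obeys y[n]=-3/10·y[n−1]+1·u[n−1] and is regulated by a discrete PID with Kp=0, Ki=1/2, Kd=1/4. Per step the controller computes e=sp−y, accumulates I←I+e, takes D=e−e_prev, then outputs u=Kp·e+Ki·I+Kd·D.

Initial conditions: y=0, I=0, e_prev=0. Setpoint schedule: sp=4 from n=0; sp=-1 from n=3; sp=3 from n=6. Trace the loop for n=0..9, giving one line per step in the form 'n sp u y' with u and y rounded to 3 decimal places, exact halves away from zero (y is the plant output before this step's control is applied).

0 4 3.000 0.000
1 4 1.750 3.000
2 4 4.613 0.850
3 -1 -0.731 4.358
4 -1 3.514 -2.038
5 -1 -2.188 4.125
6 3 5.453 -3.426
7 3 -1.652 6.481
8 3 6.642 -3.596
9 3 -1.067 7.721

(exact arithmetic carried between steps; '≈' marks a value shown rounded to 6 d.p. or computed from one; I and e_prev carry over from the previous line; the table rounds u and y to 3 d.p., halves away from zero)
n=0: y=0, sp=4, e=sp−y=4; I=4, D=e−e_prev=4; u=0·4+1/2·4+1/4·4=3; next y=-3/10·0+1·3=3
n=1: y=3, sp=4, e=sp−y=1; I=5, D=e−e_prev=-3; u=0·1+1/2·5+1/4·(-3)=1.75; next y=-3/10·3+1·1.75=0.85
n=2: y=0.85, sp=4, e=sp−y=3.15; I=8.15, D=e−e_prev=2.15; u=0·3.15+1/2·8.15+1/4·2.15=4.6125; next y=-3/10·0.85+1·4.6125=4.3575
n=3: y=4.3575, sp=-1, e=sp−y=-5.3575; I=2.7925, D=e−e_prev=-8.5075; u=0·(-5.3575)+1/2·2.7925+1/4·(-8.5075)=-0.730625; next y=-3/10·4.3575+1·(-0.730625)=-2.037875
n=4: y=-2.037875, sp=-1, e=sp−y=1.037875; I=3.830375, D=e−e_prev=6.395375; u=0·1.037875+1/2·3.830375+1/4·6.395375≈3.514031; next y=-3/10·(-2.037875)+1·3.514031≈4.125394
n=5: y≈4.125394, sp=-1, e=sp−y≈-5.125394; I≈-1.295019, D=e−e_prev≈-6.163269; u=0·(-5.125394)+1/2·(-1.295019)+1/4·(-6.163269)≈-2.188327; next y=-3/10·4.125394+1·(-2.188327)≈-3.425945
n=6: y≈-3.425945, sp=3, e=sp−y≈6.425945; I≈5.130926, D=e−e_prev≈11.551338; u=0·6.425945+1/2·5.130926+1/4·11.551338≈5.453298; next y=-3/10·(-3.425945)+1·5.453298≈6.481081
n=7: y≈6.481081, sp=3, e=sp−y≈-3.481081; I≈1.649845, D=e−e_prev≈-9.907026; u=0·(-3.481081)+1/2·1.649845+1/4·(-9.907026)≈-1.651834; next y=-3/10·6.481081+1·(-1.651834)≈-3.596158
n=8: y≈-3.596158, sp=3, e=sp−y≈6.596158; I≈8.246003, D=e−e_prev≈10.077239; u=0·6.596158+1/2·8.246003+1/4·10.077239≈6.642311; next y=-3/10·(-3.596158)+1·6.642311≈7.721159
n=9: y≈7.721159, sp=3, e=sp−y≈-4.721159; I≈3.524844, D=e−e_prev≈-11.317317; u=0·(-4.721159)+1/2·3.524844+1/4·(-11.317317)≈-1.066907; next y=-3/10·7.721159+1·(-1.066907)≈-3.383255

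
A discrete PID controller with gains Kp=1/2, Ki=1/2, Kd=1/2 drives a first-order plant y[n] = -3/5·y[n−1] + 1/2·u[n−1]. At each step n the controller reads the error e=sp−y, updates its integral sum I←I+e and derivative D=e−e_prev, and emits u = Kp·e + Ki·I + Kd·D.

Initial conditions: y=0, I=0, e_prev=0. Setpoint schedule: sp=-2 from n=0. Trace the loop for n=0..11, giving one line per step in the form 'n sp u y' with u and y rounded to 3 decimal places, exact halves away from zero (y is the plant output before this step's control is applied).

(exact arithmetic carried between steps; '≈' marks a value shown rounded to 6 d.p. or computed from one; I and e_prev carry over from the previous line; the table rounds u and y to 3 d.p., halves away from zero)
n=0: y=0, sp=-2, e=sp−y=-2; I=-2, D=e−e_prev=-2; u=1/2·(-2)+1/2·(-2)+1/2·(-2)=-3; next y=-3/5·0+1/2·(-3)=-1.5
n=1: y=-1.5, sp=-2, e=sp−y=-0.5; I=-2.5, D=e−e_prev=1.5; u=1/2·(-0.5)+1/2·(-2.5)+1/2·1.5=-0.75; next y=-3/5·(-1.5)+1/2·(-0.75)=0.525
n=2: y=0.525, sp=-2, e=sp−y=-2.525; I=-5.025, D=e−e_prev=-2.025; u=1/2·(-2.525)+1/2·(-5.025)+1/2·(-2.025)=-4.7875; next y=-3/5·0.525+1/2·(-4.7875)=-2.70875
n=3: y=-2.70875, sp=-2, e=sp−y=0.70875; I=-4.31625, D=e−e_prev=3.23375; u=1/2·0.70875+1/2·(-4.31625)+1/2·3.23375=-0.186875; next y=-3/5·(-2.70875)+1/2·(-0.186875)≈1.531813
n=4: y≈1.531813, sp=-2, e=sp−y≈-3.531813; I≈-7.848063, D=e−e_prev≈-4.240563; u=1/2·(-3.531813)+1/2·(-7.848063)+1/2·(-4.240563)≈-7.810219; next y=-3/5·1.531813+1/2·(-7.810219)≈-4.824197
n=5: y≈-4.824197, sp=-2, e=sp−y≈2.824197; I≈-5.023866, D=e−e_prev≈6.356009; u=1/2·2.824197+1/2·(-5.023866)+1/2·6.356009≈2.078170; next y=-3/5·(-4.824197)+1/2·2.078170≈3.933603
n=6: y≈3.933603, sp=-2, e=sp−y≈-5.933603; I≈-10.957469, D=e−e_prev≈-8.757800; u=1/2·(-5.933603)+1/2·(-10.957469)+1/2·(-8.757800)≈-12.824436; next y=-3/5·3.933603+1/2·(-12.824436)≈-8.772380
n=7: y≈-8.772380, sp=-2, e=sp−y≈6.772380; I≈-4.185089, D=e−e_prev≈12.705983; u=1/2·6.772380+1/2·(-4.185089)+1/2·12.705983≈7.646637; next y=-3/5·(-8.772380)+1/2·7.646637≈9.086747
n=8: y≈9.086747, sp=-2, e=sp−y≈-11.086747; I≈-15.271836, D=e−e_prev≈-17.859127; u=1/2·(-11.086747)+1/2·(-15.271836)+1/2·(-17.859127)≈-22.108854; next y=-3/5·9.086747+1/2·(-22.108854)≈-16.506475
n=9: y≈-16.506475, sp=-2, e=sp−y≈14.506475; I≈-0.765360, D=e−e_prev≈25.593222; u=1/2·14.506475+1/2·(-0.765360)+1/2·25.593222≈19.667168; next y=-3/5·(-16.506475)+1/2·19.667168≈19.737469
n=10: y≈19.737469, sp=-2, e=sp−y≈-21.737469; I≈-22.502830, D=e−e_prev≈-36.243945; u=1/2·(-21.737469)+1/2·(-22.502830)+1/2·(-36.243945)≈-40.242122; next y=-3/5·19.737469+1/2·(-40.242122)≈-31.963542
n=11: y≈-31.963542, sp=-2, e=sp−y≈29.963542; I≈7.460713, D=e−e_prev≈51.701012; u=1/2·29.963542+1/2·7.460713+1/2·51.701012≈44.562634; next y=-3/5·(-31.963542)+1/2·44.562634≈41.459442

0 -2 -3.000 0.000
1 -2 -0.750 -1.500
2 -2 -4.788 0.525
3 -2 -0.187 -2.709
4 -2 -7.810 1.532
5 -2 2.078 -4.824
6 -2 -12.824 3.934
7 -2 7.647 -8.772
8 -2 -22.109 9.087
9 -2 19.667 -16.506
10 -2 -40.242 19.737
11 -2 44.563 -31.964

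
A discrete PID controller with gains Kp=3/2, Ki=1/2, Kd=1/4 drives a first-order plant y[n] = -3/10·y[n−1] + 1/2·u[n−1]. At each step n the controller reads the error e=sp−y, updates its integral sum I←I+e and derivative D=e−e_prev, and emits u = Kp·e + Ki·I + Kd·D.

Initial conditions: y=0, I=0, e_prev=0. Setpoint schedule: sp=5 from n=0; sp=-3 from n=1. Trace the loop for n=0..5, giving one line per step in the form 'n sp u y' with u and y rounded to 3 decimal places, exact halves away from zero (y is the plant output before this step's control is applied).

0 5 11.250 0.000
1 -3 -18.156 5.625
2 -3 17.816 -10.766
3 -3 -33.931 12.138
4 -3 37.902 -20.607
5 -3 -64.396 25.133

(exact arithmetic carried between steps; '≈' marks a value shown rounded to 6 d.p. or computed from one; I and e_prev carry over from the previous line; the table rounds u and y to 3 d.p., halves away from zero)
n=0: y=0, sp=5, e=sp−y=5; I=5, D=e−e_prev=5; u=3/2·5+1/2·5+1/4·5=11.25; next y=-3/10·0+1/2·11.25=5.625
n=1: y=5.625, sp=-3, e=sp−y=-8.625; I=-3.625, D=e−e_prev=-13.625; u=3/2·(-8.625)+1/2·(-3.625)+1/4·(-13.625)=-18.15625; next y=-3/10·5.625+1/2·(-18.15625)=-10.765625
n=2: y=-10.765625, sp=-3, e=sp−y=7.765625; I=4.140625, D=e−e_prev=16.390625; u=3/2·7.765625+1/2·4.140625+1/4·16.390625≈17.816406; next y=-3/10·(-10.765625)+1/2·17.816406≈12.137891
n=3: y≈12.137891, sp=-3, e=sp−y≈-15.137891; I≈-10.997266, D=e−e_prev≈-22.903516; u=3/2·(-15.137891)+1/2·(-10.997266)+1/4·(-22.903516)≈-33.931348; next y=-3/10·12.137891+1/2·(-33.931348)≈-20.607041
n=4: y≈-20.607041, sp=-3, e=sp−y≈17.607041; I≈6.609775, D=e−e_prev≈32.744932; u=3/2·17.607041+1/2·6.609775+1/4·32.744932≈37.901682; next y=-3/10·(-20.607041)+1/2·37.901682≈25.132953
n=5: y≈25.132953, sp=-3, e=sp−y≈-28.132953; I≈-21.523178, D=e−e_prev≈-45.739994; u=3/2·(-28.132953)+1/2·(-21.523178)+1/4·(-45.739994)≈-64.396018; next y=-3/10·25.132953+1/2·(-64.396018)≈-39.737895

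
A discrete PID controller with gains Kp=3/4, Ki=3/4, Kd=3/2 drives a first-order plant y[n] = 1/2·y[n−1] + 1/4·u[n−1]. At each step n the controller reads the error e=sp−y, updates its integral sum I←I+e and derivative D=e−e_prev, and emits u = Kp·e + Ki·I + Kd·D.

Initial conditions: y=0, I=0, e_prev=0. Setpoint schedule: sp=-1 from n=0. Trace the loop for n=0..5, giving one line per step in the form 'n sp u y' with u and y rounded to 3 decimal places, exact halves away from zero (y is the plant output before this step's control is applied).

(exact arithmetic carried between steps; '≈' marks a value shown rounded to 6 d.p. or computed from one; I and e_prev carry over from the previous line; the table rounds u and y to 3 d.p., halves away from zero)
n=0: y=0, sp=-1, e=sp−y=-1; I=-1, D=e−e_prev=-1; u=3/4·(-1)+3/4·(-1)+3/2·(-1)=-3; next y=1/2·0+1/4·(-3)=-0.75
n=1: y=-0.75, sp=-1, e=sp−y=-0.25; I=-1.25, D=e−e_prev=0.75; u=3/4·(-0.25)+3/4·(-1.25)+3/2·0.75=0; next y=1/2·(-0.75)+1/4·0=-0.375
n=2: y=-0.375, sp=-1, e=sp−y=-0.625; I=-1.875, D=e−e_prev=-0.375; u=3/4·(-0.625)+3/4·(-1.875)+3/2·(-0.375)=-2.4375; next y=1/2·(-0.375)+1/4·(-2.4375)=-0.796875
n=3: y=-0.796875, sp=-1, e=sp−y=-0.203125; I=-2.078125, D=e−e_prev=0.421875; u=3/4·(-0.203125)+3/4·(-2.078125)+3/2·0.421875=-1.078125; next y=1/2·(-0.796875)+1/4·(-1.078125)≈-0.667969
n=4: y≈-0.667969, sp=-1, e=sp−y≈-0.332031; I≈-2.410156, D=e−e_prev≈-0.128906; u=3/4·(-0.332031)+3/4·(-2.410156)+3/2·(-0.128906)≈-2.25; next y=1/2·(-0.667969)+1/4·(-2.25)≈-0.896484
n=5: y≈-0.896484, sp=-1, e=sp−y≈-0.103516; I≈-2.513672, D=e−e_prev≈0.228516; u=3/4·(-0.103516)+3/4·(-2.513672)+3/2·0.228516≈-1.620117; next y=1/2·(-0.896484)+1/4·(-1.620117)≈-0.853271

0 -1 -3.000 0.000
1 -1 0.000 -0.750
2 -1 -2.438 -0.375
3 -1 -1.078 -0.797
4 -1 -2.250 -0.668
5 -1 -1.620 -0.896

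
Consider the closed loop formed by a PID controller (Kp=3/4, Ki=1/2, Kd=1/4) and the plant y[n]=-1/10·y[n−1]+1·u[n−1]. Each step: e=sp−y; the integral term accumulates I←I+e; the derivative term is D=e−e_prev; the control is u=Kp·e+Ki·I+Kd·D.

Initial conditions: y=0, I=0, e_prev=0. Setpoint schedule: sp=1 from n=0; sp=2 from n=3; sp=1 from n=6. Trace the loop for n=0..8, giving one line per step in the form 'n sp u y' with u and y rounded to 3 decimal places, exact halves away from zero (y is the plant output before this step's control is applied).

(exact arithmetic carried between steps; '≈' marks a value shown rounded to 6 d.p. or computed from one; I and e_prev carry over from the previous line; the table rounds u and y to 3 d.p., halves away from zero)
n=0: y=0, sp=1, e=sp−y=1; I=1, D=e−e_prev=1; u=3/4·1+1/2·1+1/4·1=1.5; next y=-1/10·0+1·1.5=1.5
n=1: y=1.5, sp=1, e=sp−y=-0.5; I=0.5, D=e−e_prev=-1.5; u=3/4·(-0.5)+1/2·0.5+1/4·(-1.5)=-0.5; next y=-1/10·1.5+1·(-0.5)=-0.65
n=2: y=-0.65, sp=1, e=sp−y=1.65; I=2.15, D=e−e_prev=2.15; u=3/4·1.65+1/2·2.15+1/4·2.15=2.85; next y=-1/10·(-0.65)+1·2.85=2.915
n=3: y=2.915, sp=2, e=sp−y=-0.915; I=1.235, D=e−e_prev=-2.565; u=3/4·(-0.915)+1/2·1.235+1/4·(-2.565)=-0.71; next y=-1/10·2.915+1·(-0.71)=-1.0015
n=4: y=-1.0015, sp=2, e=sp−y=3.0015; I=4.2365, D=e−e_prev=3.9165; u=3/4·3.0015+1/2·4.2365+1/4·3.9165=5.3485; next y=-1/10·(-1.0015)+1·5.3485=5.44865
n=5: y=5.44865, sp=2, e=sp−y=-3.44865; I=0.78785, D=e−e_prev=-6.45015; u=3/4·(-3.44865)+1/2·0.78785+1/4·(-6.45015)=-3.8051; next y=-1/10·5.44865+1·(-3.8051)=-4.349965
n=6: y=-4.349965, sp=1, e=sp−y=5.349965; I=6.137815, D=e−e_prev=8.798615; u=3/4·5.349965+1/2·6.137815+1/4·8.798615=9.281035; next y=-1/10·(-4.349965)+1·9.281035≈9.716032
n=7: y≈9.716032, sp=1, e=sp−y≈-8.716032; I≈-2.578217, D=e−e_prev≈-14.065997; u=3/4·(-8.716032)+1/2·(-2.578217)+1/4·(-14.065997)≈-11.342631; next y=-1/10·9.716032+1·(-11.342631)≈-12.314234
n=8: y≈-12.314234, sp=1, e=sp−y≈13.314234; I≈10.736018, D=e−e_prev≈22.030266; u=3/4·13.314234+1/2·10.736018+1/4·22.030266≈20.861251; next y=-1/10·(-12.314234)+1·20.861251≈22.092674

0 1 1.500 0.000
1 1 -0.500 1.500
2 1 2.850 -0.650
3 2 -0.710 2.915
4 2 5.349 -1.002
5 2 -3.805 5.449
6 1 9.281 -4.350
7 1 -11.343 9.716
8 1 20.861 -12.314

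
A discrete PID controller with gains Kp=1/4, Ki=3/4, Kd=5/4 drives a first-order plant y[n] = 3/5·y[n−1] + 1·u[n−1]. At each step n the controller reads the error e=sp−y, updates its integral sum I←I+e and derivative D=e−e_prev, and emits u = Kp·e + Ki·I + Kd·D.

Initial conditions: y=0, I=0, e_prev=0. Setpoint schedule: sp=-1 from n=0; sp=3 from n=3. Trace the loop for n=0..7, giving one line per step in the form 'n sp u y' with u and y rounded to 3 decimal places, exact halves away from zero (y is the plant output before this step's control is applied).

0 -1 -2.250 0.000
1 -1 3.313 -2.250
2 -1 -8.041 1.963
3 3 23.861 -6.863
4 3 -44.637 19.743
5 3 94.266 -32.792
6 3 -186.169 74.591
7 3 380.378 -141.415

(exact arithmetic carried between steps; '≈' marks a value shown rounded to 6 d.p. or computed from one; I and e_prev carry over from the previous line; the table rounds u and y to 3 d.p., halves away from zero)
n=0: y=0, sp=-1, e=sp−y=-1; I=-1, D=e−e_prev=-1; u=1/4·(-1)+3/4·(-1)+5/4·(-1)=-2.25; next y=3/5·0+1·(-2.25)=-2.25
n=1: y=-2.25, sp=-1, e=sp−y=1.25; I=0.25, D=e−e_prev=2.25; u=1/4·1.25+3/4·0.25+5/4·2.25=3.3125; next y=3/5·(-2.25)+1·3.3125=1.9625
n=2: y=1.9625, sp=-1, e=sp−y=-2.9625; I=-2.7125, D=e−e_prev=-4.2125; u=1/4·(-2.9625)+3/4·(-2.7125)+5/4·(-4.2125)=-8.040625; next y=3/5·1.9625+1·(-8.040625)=-6.863125
n=3: y=-6.863125, sp=3, e=sp−y=9.863125; I=7.150625, D=e−e_prev=12.825625; u=1/4·9.863125+3/4·7.150625+5/4·12.825625≈23.860781; next y=3/5·(-6.863125)+1·23.860781≈19.742906
n=4: y≈19.742906, sp=3, e=sp−y≈-16.742906; I≈-9.592281, D=e−e_prev≈-26.606031; u=1/4·(-16.742906)+3/4·(-9.592281)+5/4·(-26.606031)≈-44.637477; next y=3/5·19.742906+1·(-44.637477)≈-32.791733
n=5: y≈-32.791733, sp=3, e=sp−y≈35.791733; I≈26.199452, D=e−e_prev≈52.534639; u=1/4·35.791733+3/4·26.199452+5/4·52.534639≈94.265821; next y=3/5·(-32.791733)+1·94.265821≈74.590781
n=6: y≈74.590781, sp=3, e=sp−y≈-71.590781; I≈-45.391329, D=e−e_prev≈-107.382514; u=1/4·(-71.590781)+3/4·(-45.391329)+5/4·(-107.382514)≈-186.169335; next y=3/5·74.590781+1·(-186.169335)≈-141.414866
n=7: y≈-141.414866, sp=3, e=sp−y≈144.414866; I≈99.023537, D=e−e_prev≈216.005647; u=1/4·144.414866+3/4·99.023537+5/4·216.005647≈380.378428; next y=3/5·(-141.414866)+1·380.378428≈295.529508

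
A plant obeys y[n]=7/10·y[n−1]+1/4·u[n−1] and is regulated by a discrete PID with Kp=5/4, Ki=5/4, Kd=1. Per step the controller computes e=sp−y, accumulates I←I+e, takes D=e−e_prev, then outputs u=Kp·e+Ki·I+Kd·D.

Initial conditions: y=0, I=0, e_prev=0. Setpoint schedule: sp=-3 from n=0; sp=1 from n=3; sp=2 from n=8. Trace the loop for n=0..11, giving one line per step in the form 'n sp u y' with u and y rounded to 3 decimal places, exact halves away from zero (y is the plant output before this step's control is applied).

0 -3 -10.500 0.000
1 -3 -2.063 -2.625
2 -3 -6.108 -2.353
3 1 10.229 -3.174
4 1 -1.658 0.335
5 1 4.485 -0.180
6 1 1.332 0.996
7 1 2.393 1.030
8 2 4.877 1.319
9 2 2.135 2.143
10 2 3.162 2.034
11 2 2.380 2.214

(exact arithmetic carried between steps; '≈' marks a value shown rounded to 6 d.p. or computed from one; I and e_prev carry over from the previous line; the table rounds u and y to 3 d.p., halves away from zero)
n=0: y=0, sp=-3, e=sp−y=-3; I=-3, D=e−e_prev=-3; u=5/4·(-3)+5/4·(-3)+1·(-3)=-10.5; next y=7/10·0+1/4·(-10.5)=-2.625
n=1: y=-2.625, sp=-3, e=sp−y=-0.375; I=-3.375, D=e−e_prev=2.625; u=5/4·(-0.375)+5/4·(-3.375)+1·2.625=-2.0625; next y=7/10·(-2.625)+1/4·(-2.0625)=-2.353125
n=2: y=-2.353125, sp=-3, e=sp−y=-0.646875; I=-4.021875, D=e−e_prev=-0.271875; u=5/4·(-0.646875)+5/4·(-4.021875)+1·(-0.271875)≈-6.107813; next y=7/10·(-2.353125)+1/4·(-6.107813)≈-3.174141
n=3: y≈-3.174141, sp=1, e=sp−y≈4.174141; I≈0.152266, D=e−e_prev≈4.821016; u=5/4·4.174141+5/4·0.152266+1·4.821016≈10.229023; next y=7/10·(-3.174141)+1/4·10.229023≈0.335357
n=4: y≈0.335357, sp=1, e=sp−y≈0.664643; I≈0.816908, D=e−e_prev≈-3.509498; u=5/4·0.664643+5/4·0.816908+1·(-3.509498)≈-1.657560; next y=7/10·0.335357+1/4·(-1.657560)≈-0.179640
n=5: y≈-0.179640, sp=1, e=sp−y≈1.179640; I≈1.996548, D=e−e_prev≈0.514997; u=5/4·1.179640+5/4·1.996548+1·0.514997≈4.485232; next y=7/10·(-0.179640)+1/4·4.485232≈0.995560
n=6: y≈0.995560, sp=1, e=sp−y≈0.004440; I≈2.000988, D=e−e_prev≈-1.175200; u=5/4·0.004440+5/4·2.000988+1·(-1.175200)≈1.331585; next y=7/10·0.995560+1/4·1.331585≈1.029788
n=7: y≈1.029788, sp=1, e=sp−y≈-0.029788; I≈1.971200, D=e−e_prev≈-0.034228; u=5/4·(-0.029788)+5/4·1.971200+1·(-0.034228)≈2.392536; next y=7/10·1.029788+1/4·2.392536≈1.318986
n=8: y≈1.318986, sp=2, e=sp−y≈0.681014; I≈2.652214, D=e−e_prev≈0.710803; u=5/4·0.681014+5/4·2.652214+1·0.710803≈4.877337; next y=7/10·1.318986+1/4·4.877337≈2.142624
n=9: y≈2.142624, sp=2, e=sp−y≈-0.142624; I≈2.509589, D=e−e_prev≈-0.823639; u=5/4·(-0.142624)+5/4·2.509589+1·(-0.823639)≈2.135068; next y=7/10·2.142624+1/4·2.135068≈2.033604
n=10: y≈2.033604, sp=2, e=sp−y≈-0.033604; I≈2.475985, D=e−e_prev≈0.109020; u=5/4·(-0.033604)+5/4·2.475985+1·0.109020≈3.161997; next y=7/10·2.033604+1/4·3.161997≈2.214022
n=11: y≈2.214022, sp=2, e=sp−y≈-0.214022; I≈2.261963, D=e−e_prev≈-0.180418; u=5/4·(-0.214022)+5/4·2.261963+1·(-0.180418)≈2.379508; next y=7/10·2.214022+1/4·2.379508≈2.144693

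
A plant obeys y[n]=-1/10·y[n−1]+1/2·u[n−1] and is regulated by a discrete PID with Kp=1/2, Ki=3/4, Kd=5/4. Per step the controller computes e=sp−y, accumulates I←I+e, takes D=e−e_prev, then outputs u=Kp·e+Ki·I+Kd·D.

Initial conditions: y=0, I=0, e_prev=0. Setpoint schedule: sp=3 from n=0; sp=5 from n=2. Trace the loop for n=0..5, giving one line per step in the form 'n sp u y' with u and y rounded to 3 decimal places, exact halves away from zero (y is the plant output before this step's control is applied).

0 3 7.500 0.000
1 3 -3.375 3.750
2 5 20.281 -2.063
3 5 -15.211 10.347
4 5 43.758 -8.640
5 5 -48.204 22.743

(exact arithmetic carried between steps; '≈' marks a value shown rounded to 6 d.p. or computed from one; I and e_prev carry over from the previous line; the table rounds u and y to 3 d.p., halves away from zero)
n=0: y=0, sp=3, e=sp−y=3; I=3, D=e−e_prev=3; u=1/2·3+3/4·3+5/4·3=7.5; next y=-1/10·0+1/2·7.5=3.75
n=1: y=3.75, sp=3, e=sp−y=-0.75; I=2.25, D=e−e_prev=-3.75; u=1/2·(-0.75)+3/4·2.25+5/4·(-3.75)=-3.375; next y=-1/10·3.75+1/2·(-3.375)=-2.0625
n=2: y=-2.0625, sp=5, e=sp−y=7.0625; I=9.3125, D=e−e_prev=7.8125; u=1/2·7.0625+3/4·9.3125+5/4·7.8125=20.28125; next y=-1/10·(-2.0625)+1/2·20.28125=10.346875
n=3: y=10.346875, sp=5, e=sp−y=-5.346875; I=3.965625, D=e−e_prev=-12.409375; u=1/2·(-5.346875)+3/4·3.965625+5/4·(-12.409375)≈-15.210938; next y=-1/10·10.346875+1/2·(-15.210938)≈-8.640156
n=4: y≈-8.640156, sp=5, e=sp−y≈13.640156; I≈17.605781, D=e−e_prev≈18.987031; u=1/2·13.640156+3/4·17.605781+5/4·18.987031≈43.758203; next y=-1/10·(-8.640156)+1/2·43.758203≈22.743117
n=5: y≈22.743117, sp=5, e=sp−y≈-17.743117; I≈-0.137336, D=e−e_prev≈-31.383273; u=1/2·(-17.743117)+3/4·(-0.137336)+5/4·(-31.383273)≈-48.203652; next y=-1/10·22.743117+1/2·(-48.203652)≈-26.376138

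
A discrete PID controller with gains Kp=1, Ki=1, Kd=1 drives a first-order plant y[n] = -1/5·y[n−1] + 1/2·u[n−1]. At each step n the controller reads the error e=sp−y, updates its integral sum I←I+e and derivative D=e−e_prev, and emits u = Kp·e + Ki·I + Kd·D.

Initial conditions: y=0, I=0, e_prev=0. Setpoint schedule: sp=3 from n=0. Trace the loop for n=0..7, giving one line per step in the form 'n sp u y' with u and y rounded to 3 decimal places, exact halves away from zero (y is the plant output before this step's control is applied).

(exact arithmetic carried between steps; '≈' marks a value shown rounded to 6 d.p. or computed from one; I and e_prev carry over from the previous line; the table rounds u and y to 3 d.p., halves away from zero)
n=0: y=0, sp=3, e=sp−y=3; I=3, D=e−e_prev=3; u=1·3+1·3+1·3=9; next y=-1/5·0+1/2·9=4.5
n=1: y=4.5, sp=3, e=sp−y=-1.5; I=1.5, D=e−e_prev=-4.5; u=1·(-1.5)+1·1.5+1·(-4.5)=-4.5; next y=-1/5·4.5+1/2·(-4.5)=-3.15
n=2: y=-3.15, sp=3, e=sp−y=6.15; I=7.65, D=e−e_prev=7.65; u=1·6.15+1·7.65+1·7.65=21.45; next y=-1/5·(-3.15)+1/2·21.45=11.355
n=3: y=11.355, sp=3, e=sp−y=-8.355; I=-0.705, D=e−e_prev=-14.505; u=1·(-8.355)+1·(-0.705)+1·(-14.505)=-23.565; next y=-1/5·11.355+1/2·(-23.565)=-14.0535
n=4: y=-14.0535, sp=3, e=sp−y=17.0535; I=16.3485, D=e−e_prev=25.4085; u=1·17.0535+1·16.3485+1·25.4085=58.8105; next y=-1/5·(-14.0535)+1/2·58.8105=32.21595
n=5: y=32.21595, sp=3, e=sp−y=-29.21595; I=-12.86745, D=e−e_prev=-46.26945; u=1·(-29.21595)+1·(-12.86745)+1·(-46.26945)=-88.35285; next y=-1/5·32.21595+1/2·(-88.35285)=-50.619615
n=6: y=-50.619615, sp=3, e=sp−y=53.619615; I=40.752165, D=e−e_prev=82.835565; u=1·53.619615+1·40.752165+1·82.835565=177.207345; next y=-1/5·(-50.619615)+1/2·177.207345≈98.727596
n=7: y≈98.727596, sp=3, e=sp−y≈-95.727596; I≈-54.975431, D=e−e_prev≈-149.347211; u=1·(-95.727596)+1·(-54.975431)+1·(-149.347211)≈-300.050237; next y=-1/5·98.727596+1/2·(-300.050237)≈-169.770637

0 3 9.000 0.000
1 3 -4.500 4.500
2 3 21.450 -3.150
3 3 -23.565 11.355
4 3 58.811 -14.054
5 3 -88.353 32.216
6 3 177.207 -50.620
7 3 -300.050 98.728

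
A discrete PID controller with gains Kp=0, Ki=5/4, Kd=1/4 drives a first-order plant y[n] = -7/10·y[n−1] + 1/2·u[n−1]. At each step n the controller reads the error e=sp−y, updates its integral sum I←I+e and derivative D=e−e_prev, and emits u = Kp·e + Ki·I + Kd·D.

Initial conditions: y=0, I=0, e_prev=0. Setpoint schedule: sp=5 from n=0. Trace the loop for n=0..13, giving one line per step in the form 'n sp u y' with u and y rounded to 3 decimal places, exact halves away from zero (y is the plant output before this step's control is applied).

0 5 7.500 0.000
1 5 6.875 3.750
2 5 13.781 0.813
3 5 10.017 6.322
4 5 18.350 0.583
5 5 10.161 8.767
6 5 22.233 -1.056
7 5 7.980 11.856
8 5 26.885 -4.309
9 5 3.328 16.459
10 5 33.671 -9.857
11 5 -4.726 23.736
12 5 44.323 -18.978
13 5 -18.019 35.446

(exact arithmetic carried between steps; '≈' marks a value shown rounded to 6 d.p. or computed from one; I and e_prev carry over from the previous line; the table rounds u and y to 3 d.p., halves away from zero)
n=0: y=0, sp=5, e=sp−y=5; I=5, D=e−e_prev=5; u=0·5+5/4·5+1/4·5=7.5; next y=-7/10·0+1/2·7.5=3.75
n=1: y=3.75, sp=5, e=sp−y=1.25; I=6.25, D=e−e_prev=-3.75; u=0·1.25+5/4·6.25+1/4·(-3.75)=6.875; next y=-7/10·3.75+1/2·6.875=0.8125
n=2: y=0.8125, sp=5, e=sp−y=4.1875; I=10.4375, D=e−e_prev=2.9375; u=0·4.1875+5/4·10.4375+1/4·2.9375=13.78125; next y=-7/10·0.8125+1/2·13.78125=6.321875
n=3: y=6.321875, sp=5, e=sp−y=-1.321875; I=9.115625, D=e−e_prev=-5.509375; u=0·(-1.321875)+5/4·9.115625+1/4·(-5.509375)≈10.017188; next y=-7/10·6.321875+1/2·10.017188≈0.583281
n=4: y≈0.583281, sp=5, e=sp−y≈4.416719; I≈13.532344, D=e−e_prev≈5.738594; u=0·4.416719+5/4·13.532344+1/4·5.738594≈18.350078; next y=-7/10·0.583281+1/2·18.350078≈8.766742
n=5: y≈8.766742, sp=5, e=sp−y≈-3.766742; I≈9.765602, D=e−e_prev≈-8.183461; u=0·(-3.766742)+5/4·9.765602+1/4·(-8.183461)≈10.161137; next y=-7/10·8.766742+1/2·10.161137≈-1.056151
n=6: y≈-1.056151, sp=5, e=sp−y≈6.056151; I≈15.821753, D=e−e_prev≈9.822893; u=0·6.056151+5/4·15.821753+1/4·9.822893≈22.232914; next y=-7/10·(-1.056151)+1/2·22.232914≈11.855763
n=7: y≈11.855763, sp=5, e=sp−y≈-6.855763; I≈8.965990, D=e−e_prev≈-12.911914; u=0·(-6.855763)+5/4·8.965990+1/4·(-12.911914)≈7.979509; next y=-7/10·11.855763+1/2·7.979509≈-4.309280
n=8: y≈-4.309280, sp=5, e=sp−y≈9.309280; I≈18.275269, D=e−e_prev≈16.165043; u=0·9.309280+5/4·18.275269+1/4·16.165043≈26.885348; next y=-7/10·(-4.309280)+1/2·26.885348≈16.459170
n=9: y≈16.459170, sp=5, e=sp−y≈-11.459170; I≈6.816100, D=e−e_prev≈-20.768449; u=0·(-11.459170)+5/4·6.816100+1/4·(-20.768449)≈3.328013; next y=-7/10·16.459170+1/2·3.328013≈-9.857412
n=10: y≈-9.857412, sp=5, e=sp−y≈14.857412; I≈21.673512, D=e−e_prev≈26.316582; u=0·14.857412+5/4·21.673512+1/4·26.316582≈33.671036; next y=-7/10·(-9.857412)+1/2·33.671036≈23.735707
n=11: y≈23.735707, sp=5, e=sp−y≈-18.735707; I≈2.937806, D=e−e_prev≈-33.593119; u=0·(-18.735707)+5/4·2.937806+1/4·(-33.593119)≈-4.726023; next y=-7/10·23.735707+1/2·(-4.726023)≈-18.978006
n=12: y≈-18.978006, sp=5, e=sp−y≈23.978006; I≈26.915812, D=e−e_prev≈42.713713; u=0·23.978006+5/4·26.915812+1/4·42.713713≈44.323193; next y=-7/10·(-18.978006)+1/2·44.323193≈35.446201
n=13: y≈35.446201, sp=5, e=sp−y≈-30.446201; I≈-3.530389, D=e−e_prev≈-54.424207; u=0·(-30.446201)+5/4·(-3.530389)+1/4·(-54.424207)≈-18.019038; next y=-7/10·35.446201+1/2·(-18.019038)≈-33.821859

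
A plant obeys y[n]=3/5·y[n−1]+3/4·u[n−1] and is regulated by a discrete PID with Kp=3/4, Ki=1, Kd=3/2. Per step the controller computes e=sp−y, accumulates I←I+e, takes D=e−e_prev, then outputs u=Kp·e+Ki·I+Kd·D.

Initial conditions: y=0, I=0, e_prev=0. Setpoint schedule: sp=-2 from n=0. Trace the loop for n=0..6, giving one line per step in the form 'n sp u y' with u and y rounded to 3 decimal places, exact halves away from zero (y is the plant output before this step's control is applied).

(exact arithmetic carried between steps; '≈' marks a value shown rounded to 6 d.p. or computed from one; I and e_prev carry over from the previous line; the table rounds u and y to 3 d.p., halves away from zero)
n=0: y=0, sp=-2, e=sp−y=-2; I=-2, D=e−e_prev=-2; u=3/4·(-2)+1·(-2)+3/2·(-2)=-6.5; next y=3/5·0+3/4·(-6.5)=-4.875
n=1: y=-4.875, sp=-2, e=sp−y=2.875; I=0.875, D=e−e_prev=4.875; u=3/4·2.875+1·0.875+3/2·4.875=10.34375; next y=3/5·(-4.875)+3/4·10.34375≈4.832813
n=2: y≈4.832813, sp=-2, e=sp−y≈-6.832813; I≈-5.957813, D=e−e_prev≈-9.707813; u=3/4·(-6.832813)+1·(-5.957813)+3/2·(-9.707813)≈-25.644141; next y=3/5·4.832813+3/4·(-25.644141)≈-16.333418
n=3: y≈-16.333418, sp=-2, e=sp−y≈14.333418; I≈8.375605, D=e−e_prev≈21.166230; u=3/4·14.333418+1·8.375605+3/2·21.166230≈50.875015; next y=3/5·(-16.333418)+3/4·50.875015≈28.356210
n=4: y≈28.356210, sp=-2, e=sp−y≈-30.356210; I≈-21.980605, D=e−e_prev≈-44.689628; u=3/4·(-30.356210)+1·(-21.980605)+3/2·(-44.689628)≈-111.782205; next y=3/5·28.356210+3/4·(-111.782205)≈-66.822927
n=5: y≈-66.822927, sp=-2, e=sp−y≈64.822927; I≈42.842323, D=e−e_prev≈95.179138; u=3/4·64.822927+1·42.842323+3/2·95.179138≈234.228225; next y=3/5·(-66.822927)+3/4·234.228225≈135.577412
n=6: y≈135.577412, sp=-2, e=sp−y≈-137.577412; I≈-94.735089, D=e−e_prev≈-202.400339; u=3/4·(-137.577412)+1·(-94.735089)+3/2·(-202.400339)≈-501.518657; next y=3/5·135.577412+3/4·(-501.518657)≈-294.792546

0 -2 -6.500 0.000
1 -2 10.344 -4.875
2 -2 -25.644 4.833
3 -2 50.875 -16.333
4 -2 -111.782 28.356
5 -2 234.228 -66.823
6 -2 -501.519 135.577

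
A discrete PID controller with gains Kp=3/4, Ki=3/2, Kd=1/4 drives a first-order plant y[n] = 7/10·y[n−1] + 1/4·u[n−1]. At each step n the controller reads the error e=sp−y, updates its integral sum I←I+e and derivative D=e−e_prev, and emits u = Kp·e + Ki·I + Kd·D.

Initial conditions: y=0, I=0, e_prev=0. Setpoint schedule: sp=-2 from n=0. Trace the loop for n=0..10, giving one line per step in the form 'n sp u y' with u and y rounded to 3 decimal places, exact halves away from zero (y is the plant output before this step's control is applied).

0 -2 -5.000 0.000
1 -2 -4.375 -1.250
2 -2 -4.016 -1.969
3 -2 -3.209 -2.382
4 -2 -2.520 -2.470
5 -2 -2.115 -2.359
6 -2 -1.996 -2.180
7 -2 -2.069 -2.025
8 -2 -2.218 -1.935
9 -2 -2.358 -1.909
10 -2 -2.446 -1.926

(exact arithmetic carried between steps; '≈' marks a value shown rounded to 6 d.p. or computed from one; I and e_prev carry over from the previous line; the table rounds u and y to 3 d.p., halves away from zero)
n=0: y=0, sp=-2, e=sp−y=-2; I=-2, D=e−e_prev=-2; u=3/4·(-2)+3/2·(-2)+1/4·(-2)=-5; next y=7/10·0+1/4·(-5)=-1.25
n=1: y=-1.25, sp=-2, e=sp−y=-0.75; I=-2.75, D=e−e_prev=1.25; u=3/4·(-0.75)+3/2·(-2.75)+1/4·1.25=-4.375; next y=7/10·(-1.25)+1/4·(-4.375)=-1.96875
n=2: y=-1.96875, sp=-2, e=sp−y=-0.03125; I=-2.78125, D=e−e_prev=0.71875; u=3/4·(-0.03125)+3/2·(-2.78125)+1/4·0.71875=-4.015625; next y=7/10·(-1.96875)+1/4·(-4.015625)≈-2.382031
n=3: y≈-2.382031, sp=-2, e=sp−y≈0.382031; I≈-2.399219, D=e−e_prev≈0.413281; u=3/4·0.382031+3/2·(-2.399219)+1/4·0.413281≈-3.208984; next y=7/10·(-2.382031)+1/4·(-3.208984)≈-2.469668
n=4: y≈-2.469668, sp=-2, e=sp−y≈0.469668; I≈-1.929551, D=e−e_prev≈0.087637; u=3/4·0.469668+3/2·(-1.929551)+1/4·0.087637≈-2.520166; next y=7/10·(-2.469668)+1/4·(-2.520166)≈-2.358809
n=5: y≈-2.358809, sp=-2, e=sp−y≈0.358809; I≈-1.570742, D=e−e_prev≈-0.110859; u=3/4·0.358809+3/2·(-1.570742)+1/4·(-0.110859)≈-2.114720; next y=7/10·(-2.358809)+1/4·(-2.114720)≈-2.179846
n=6: y≈-2.179846, sp=-2, e=sp−y≈0.179846; I≈-1.390895, D=e−e_prev≈-0.178963; u=3/4·0.179846+3/2·(-1.390895)+1/4·(-0.178963)≈-1.996199; next y=7/10·(-2.179846)+1/4·(-1.996199)≈-2.024942
n=7: y≈-2.024942, sp=-2, e=sp−y≈0.024942; I≈-1.365953, D=e−e_prev≈-0.154904; u=3/4·0.024942+3/2·(-1.365953)+1/4·(-0.154904)≈-2.068949; next y=7/10·(-2.024942)+1/4·(-2.068949)≈-1.934697
n=8: y≈-1.934697, sp=-2, e=sp−y≈-0.065303; I≈-1.431256, D=e−e_prev≈-0.090245; u=3/4·(-0.065303)+3/2·(-1.431256)+1/4·(-0.090245)≈-2.218423; next y=7/10·(-1.934697)+1/4·(-2.218423)≈-1.908894
n=9: y≈-1.908894, sp=-2, e=sp−y≈-0.091106; I≈-1.522363, D=e−e_prev≈-0.025803; u=3/4·(-0.091106)+3/2·(-1.522363)+1/4·(-0.025803)≈-2.358325; next y=7/10·(-1.908894)+1/4·(-2.358325)≈-1.925807
n=10: y≈-1.925807, sp=-2, e=sp−y≈-0.074193; I≈-1.596556, D=e−e_prev≈0.016913; u=3/4·(-0.074193)+3/2·(-1.596556)+1/4·0.016913≈-2.446251; next y=7/10·(-1.925807)+1/4·(-2.446251)≈-1.959627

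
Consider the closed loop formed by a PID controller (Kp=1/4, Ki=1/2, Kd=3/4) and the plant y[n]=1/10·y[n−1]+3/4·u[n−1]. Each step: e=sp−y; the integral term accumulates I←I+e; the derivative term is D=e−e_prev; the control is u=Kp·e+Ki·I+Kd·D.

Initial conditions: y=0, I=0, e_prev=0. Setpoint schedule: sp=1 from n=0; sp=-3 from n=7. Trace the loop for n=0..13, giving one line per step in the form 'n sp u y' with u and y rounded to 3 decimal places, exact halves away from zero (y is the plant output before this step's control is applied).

0 1 1.500 0.000
1 1 -0.438 1.125
2 1 2.355 -0.216
3 1 -0.983 1.744
4 1 3.576 -0.563
5 1 -2.156 2.626
6 1 5.392 -1.354
7 -3 -10.310 3.909
8 -3 10.059 -7.342
9 -3 -17.436 6.810
10 -3 17.082 -12.396
11 -3 -28.576 11.572
12 -3 29.884 -20.275
13 -3 -46.354 20.385

(exact arithmetic carried between steps; '≈' marks a value shown rounded to 6 d.p. or computed from one; I and e_prev carry over from the previous line; the table rounds u and y to 3 d.p., halves away from zero)
n=0: y=0, sp=1, e=sp−y=1; I=1, D=e−e_prev=1; u=1/4·1+1/2·1+3/4·1=1.5; next y=1/10·0+3/4·1.5=1.125
n=1: y=1.125, sp=1, e=sp−y=-0.125; I=0.875, D=e−e_prev=-1.125; u=1/4·(-0.125)+1/2·0.875+3/4·(-1.125)=-0.4375; next y=1/10·1.125+3/4·(-0.4375)=-0.215625
n=2: y=-0.215625, sp=1, e=sp−y=1.215625; I=2.090625, D=e−e_prev=1.340625; u=1/4·1.215625+1/2·2.090625+3/4·1.340625≈2.354688; next y=1/10·(-0.215625)+3/4·2.354688≈1.744453
n=3: y≈1.744453, sp=1, e=sp−y≈-0.744453; I≈1.346172, D=e−e_prev≈-1.960078; u=1/4·(-0.744453)+1/2·1.346172+3/4·(-1.960078)≈-0.983086; next y=1/10·1.744453+3/4·(-0.983086)≈-0.562869
n=4: y≈-0.562869, sp=1, e=sp−y≈1.562869; I≈2.909041, D=e−e_prev≈2.307322; u=1/4·1.562869+1/2·2.909041+3/4·2.307322≈3.575729; next y=1/10·(-0.562869)+3/4·3.575729≈2.625510
n=5: y≈2.625510, sp=1, e=sp−y≈-1.625510; I≈1.283531, D=e−e_prev≈-3.188379; u=1/4·(-1.625510)+1/2·1.283531+3/4·(-3.188379)≈-2.155897; next y=1/10·2.625510+3/4·(-2.155897)≈-1.354371
n=6: y≈-1.354371, sp=1, e=sp−y≈2.354371; I≈3.637902, D=e−e_prev≈3.979882; u=1/4·2.354371+1/2·3.637902+3/4·3.979882≈5.392455; next y=1/10·(-1.354371)+3/4·5.392455≈3.908904
n=7: y≈3.908904, sp=-3, e=sp−y≈-6.908904; I≈-3.271002, D=e−e_prev≈-9.263276; u=1/4·(-6.908904)+1/2·(-3.271002)+3/4·(-9.263276)≈-10.310184; next y=1/10·3.908904+3/4·(-10.310184)≈-7.341748
n=8: y≈-7.341748, sp=-3, e=sp−y≈4.341748; I≈1.070745, D=e−e_prev≈11.250652; u=1/4·4.341748+1/2·1.070745+3/4·11.250652≈10.058798; next y=1/10·(-7.341748)+3/4·10.058798≈6.809924
n=9: y≈6.809924, sp=-3, e=sp−y≈-9.809924; I≈-8.739179, D=e−e_prev≈-14.151672; u=1/4·(-9.809924)+1/2·(-8.739179)+3/4·(-14.151672)≈-17.435824; next y=1/10·6.809924+3/4·(-17.435824)≈-12.395876
n=10: y≈-12.395876, sp=-3, e=sp−y≈9.395876; I≈0.656697, D=e−e_prev≈19.205800; u=1/4·9.395876+1/2·0.656697+3/4·19.205800≈17.081667; next y=1/10·(-12.395876)+3/4·17.081667≈11.571663
n=11: y≈11.571663, sp=-3, e=sp−y≈-14.571663; I≈-13.914966, D=e−e_prev≈-23.967538; u=1/4·(-14.571663)+1/2·(-13.914966)+3/4·(-23.967538)≈-28.576052; next y=1/10·11.571663+3/4·(-28.576052)≈-20.274873
n=12: y≈-20.274873, sp=-3, e=sp−y≈17.274873; I≈3.359907, D=e−e_prev≈31.846536; u=1/4·17.274873+1/2·3.359907+3/4·31.846536≈29.883574; next y=1/10·(-20.274873)+3/4·29.883574≈20.385193
n=13: y≈20.385193, sp=-3, e=sp−y≈-23.385193; I≈-20.025286, D=e−e_prev≈-40.660066; u=1/4·(-23.385193)+1/2·(-20.025286)+3/4·(-40.660066)≈-46.353991; next y=1/10·20.385193+3/4·(-46.353991)≈-32.726974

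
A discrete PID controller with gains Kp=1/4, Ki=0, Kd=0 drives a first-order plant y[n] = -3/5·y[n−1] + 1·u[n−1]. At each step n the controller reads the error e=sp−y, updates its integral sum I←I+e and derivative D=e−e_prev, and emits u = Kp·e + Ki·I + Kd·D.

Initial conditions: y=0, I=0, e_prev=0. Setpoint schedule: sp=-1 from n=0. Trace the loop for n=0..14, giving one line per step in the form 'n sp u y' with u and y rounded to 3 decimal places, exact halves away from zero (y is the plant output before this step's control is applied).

0 -1 -0.250 0.000
1 -1 -0.188 -0.250
2 -1 -0.241 -0.038
3 -1 -0.195 -0.218
4 -1 -0.234 -0.065
5 -1 -0.201 -0.195
6 -1 -0.229 -0.084
7 -1 -0.205 -0.178
8 -1 -0.225 -0.098
9 -1 -0.208 -0.166
10 -1 -0.223 -0.109
11 -1 -0.211 -0.158
12 -1 -0.221 -0.116
13 -1 -0.212 -0.151
14 -1 -0.220 -0.121

(exact arithmetic carried between steps; '≈' marks a value shown rounded to 6 d.p. or computed from one; I and e_prev carry over from the previous line; the table rounds u and y to 3 d.p., halves away from zero)
n=0: y=0, sp=-1, e=sp−y=-1; I=-1, D=e−e_prev=-1; u=1/4·(-1)+0·(-1)+0·(-1)=-0.25; next y=-3/5·0+1·(-0.25)=-0.25
n=1: y=-0.25, sp=-1, e=sp−y=-0.75; I=-1.75, D=e−e_prev=0.25; u=1/4·(-0.75)+0·(-1.75)+0·0.25=-0.1875; next y=-3/5·(-0.25)+1·(-0.1875)=-0.0375
n=2: y=-0.0375, sp=-1, e=sp−y=-0.9625; I=-2.7125, D=e−e_prev=-0.2125; u=1/4·(-0.9625)+0·(-2.7125)+0·(-0.2125)=-0.240625; next y=-3/5·(-0.0375)+1·(-0.240625)=-0.218125
n=3: y=-0.218125, sp=-1, e=sp−y=-0.781875; I=-3.494375, D=e−e_prev=0.180625; u=1/4·(-0.781875)+0·(-3.494375)+0·0.180625≈-0.195469; next y=-3/5·(-0.218125)+1·(-0.195469)≈-0.064594
n=4: y≈-0.064594, sp=-1, e=sp−y≈-0.935406; I≈-4.429781, D=e−e_prev≈-0.153531; u=1/4·(-0.935406)+0·(-4.429781)+0·(-0.153531)≈-0.233852; next y=-3/5·(-0.064594)+1·(-0.233852)≈-0.195095
n=5: y≈-0.195095, sp=-1, e=sp−y≈-0.804905; I≈-5.234686, D=e−e_prev≈0.130502; u=1/4·(-0.804905)+0·(-5.234686)+0·0.130502≈-0.201226; next y=-3/5·(-0.195095)+1·(-0.201226)≈-0.084169
n=6: y≈-0.084169, sp=-1, e=sp−y≈-0.915831; I≈-6.150517, D=e−e_prev≈-0.110926; u=1/4·(-0.915831)+0·(-6.150517)+0·(-0.110926)≈-0.228958; next y=-3/5·(-0.084169)+1·(-0.228958)≈-0.178456
n=7: y≈-0.178456, sp=-1, e=sp−y≈-0.821544; I≈-6.972061, D=e−e_prev≈0.094287; u=1/4·(-0.821544)+0·(-6.972061)+0·0.094287≈-0.205386; next y=-3/5·(-0.178456)+1·(-0.205386)≈-0.098312
n=8: y≈-0.098312, sp=-1, e=sp−y≈-0.901688; I≈-7.873748, D=e−e_prev≈-0.080144; u=1/4·(-0.901688)+0·(-7.873748)+0·(-0.080144)≈-0.225422; next y=-3/5·(-0.098312)+1·(-0.225422)≈-0.166435
n=9: y≈-0.166435, sp=-1, e=sp−y≈-0.833565; I≈-8.707314, D=e−e_prev≈0.068123; u=1/4·(-0.833565)+0·(-8.707314)+0·0.068123≈-0.208391; next y=-3/5·(-0.166435)+1·(-0.208391)≈-0.108530
n=10: y≈-0.108530, sp=-1, e=sp−y≈-0.891470; I≈-9.598783, D=e−e_prev≈-0.057904; u=1/4·(-0.891470)+0·(-9.598783)+0·(-0.057904)≈-0.222867; next y=-3/5·(-0.108530)+1·(-0.222867)≈-0.157749
n=11: y≈-0.157749, sp=-1, e=sp−y≈-0.842251; I≈-10.441034, D=e−e_prev≈0.049219; u=1/4·(-0.842251)+0·(-10.441034)+0·0.049219≈-0.210563; next y=-3/5·(-0.157749)+1·(-0.210563)≈-0.115913
n=12: y≈-0.115913, sp=-1, e=sp−y≈-0.884087; I≈-11.325121, D=e−e_prev≈-0.041836; u=1/4·(-0.884087)+0·(-11.325121)+0·(-0.041836)≈-0.221022; next y=-3/5·(-0.115913)+1·(-0.221022)≈-0.151474
n=13: y≈-0.151474, sp=-1, e=sp−y≈-0.848526; I≈-12.173647, D=e−e_prev≈0.035560; u=1/4·(-0.848526)+0·(-12.173647)+0·0.035560≈-0.212132; next y=-3/5·(-0.151474)+1·(-0.212132)≈-0.121247
n=14: y≈-0.121247, sp=-1, e=sp−y≈-0.878753; I≈-13.052400, D=e−e_prev≈-0.030226; u=1/4·(-0.878753)+0·(-13.052400)+0·(-0.030226)≈-0.219688; next y=-3/5·(-0.121247)+1·(-0.219688)≈-0.146940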